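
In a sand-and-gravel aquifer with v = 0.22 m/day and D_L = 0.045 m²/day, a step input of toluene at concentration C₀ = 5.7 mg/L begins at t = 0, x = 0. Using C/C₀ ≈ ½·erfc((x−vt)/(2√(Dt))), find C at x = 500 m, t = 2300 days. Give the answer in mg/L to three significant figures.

For a continuous step input, C/C₀ ≈ ½·erfc((x−vt)/(2√(Dt))).
vt = 0.22 × 2300 = 506 m and 2√(Dt) = 2√(0.045 × 2300) = 20.35 m.
Argument (x−vt)/(2√(Dt)) = (500 − 506)/20.35 = -0.2948; ½·erfc(-0.2948) = 0.6616.
C = 5.7 × 0.6616 = 3.77 mg/L.

3.77 mg/L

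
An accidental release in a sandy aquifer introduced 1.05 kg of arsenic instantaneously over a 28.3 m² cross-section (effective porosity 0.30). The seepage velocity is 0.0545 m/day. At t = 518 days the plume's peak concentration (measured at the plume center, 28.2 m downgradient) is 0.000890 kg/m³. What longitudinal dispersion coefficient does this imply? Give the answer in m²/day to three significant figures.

2.97 m²/day

At the plume center C_max = M/(n_e·A·√(4πDt)), so D = M²/(4πt·(n_e·A·C_max)²).
n_e·A·C_max = 0.30 × 28.3 × 0.000890 = 0.007556 kg/m.
D = 1.05²/(4π × 518 × 0.007556²) = 2.97 m²/day.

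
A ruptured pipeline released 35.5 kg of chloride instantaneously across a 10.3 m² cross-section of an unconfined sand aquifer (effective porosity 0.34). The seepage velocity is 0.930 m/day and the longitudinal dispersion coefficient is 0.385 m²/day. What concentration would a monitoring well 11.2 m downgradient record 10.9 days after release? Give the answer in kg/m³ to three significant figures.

For an instantaneous plane source, C(x,t) = M/(n_e·A·√(4πDt)) · exp(−(x−vt)²/(4Dt)), with n_e·A the pore (flow) area.
Plume center vt = 0.930 × 10.9 = 10.137 m, so the well at 11.2 m is 1.063 m downgradient of the peak.
√(4πDt) = 7.262 m, giving peak height M/(n_e·A·√(4πDt)) = 35.5/(0.34 × 10.3 × 7.262) = 1.396 kg/m³.
(x−vt)²/(4Dt) = (1.063)²/(4 × 0.385 × 10.9) = 0.06732; exp(−0.06732) = 0.9349.
C = 1.396 × 0.9349 = 1.31 kg/m³.

1.31 kg/m³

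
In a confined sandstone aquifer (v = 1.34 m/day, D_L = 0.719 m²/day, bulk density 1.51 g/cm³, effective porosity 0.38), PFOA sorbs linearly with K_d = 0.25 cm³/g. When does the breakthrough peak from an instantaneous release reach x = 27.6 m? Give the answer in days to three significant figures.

40.3 days

Retardation factor R = 1 + ρ_b·K_d/n = 1 + 1.51 × 0.25/0.38 = 1.993.
Sorption retards both mechanisms: v_R = v/R = 0.6724 m/day, D_R = D/R = 0.3608 m²/day.
Peak time from v_R²t² + 2D_R t − x² = 0: t = (√(D_R² + v_R²x²) − D_R)/v_R².
√(D_R² + v_R²x²) = √(0.3608² + 0.6724² × 27.6²) = 18.56; v_R² = 0.4521.
t = (18.56 − 0.3608)/0.4521 = 40.3 days.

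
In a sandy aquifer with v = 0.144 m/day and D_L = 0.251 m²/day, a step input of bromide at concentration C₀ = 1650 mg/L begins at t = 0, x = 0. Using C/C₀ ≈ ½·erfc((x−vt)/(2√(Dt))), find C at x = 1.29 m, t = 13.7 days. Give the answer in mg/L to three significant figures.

994 mg/L

For a continuous step input, C/C₀ ≈ ½·erfc((x−vt)/(2√(Dt))).
vt = 0.144 × 13.7 = 1.9728 m and 2√(Dt) = 2√(0.251 × 13.7) = 3.709 m.
Argument (x−vt)/(2√(Dt)) = (1.29 − 1.9728)/3.709 = -0.1841; ½·erfc(-0.1841) = 0.6027.
C = 1650 × 0.6027 = 994 mg/L.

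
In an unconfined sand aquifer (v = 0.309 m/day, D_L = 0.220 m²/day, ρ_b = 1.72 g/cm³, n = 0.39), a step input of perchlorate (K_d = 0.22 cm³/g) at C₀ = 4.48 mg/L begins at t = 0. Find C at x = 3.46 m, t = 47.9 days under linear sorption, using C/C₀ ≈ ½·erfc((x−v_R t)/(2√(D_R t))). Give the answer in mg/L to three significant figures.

4.00 mg/L

Retardation factor R = 1 + ρ_b·K_d/n = 1 + 1.72 × 0.22/0.39 = 1.970.
Sorption retards both mechanisms: v_R = v/R = 0.1569 m/day, D_R = D/R = 0.1117 m²/day.
v_R·t = 0.1569 × 47.9 = 7.51551 m; 2√(D_R t) = 4.626 m; argument = (3.46 − 7.51551)/4.626 = -0.8767.
C = C₀ × ½·erfc(-0.8767) = 4.48 × 0.8925 = 4.00 mg/L.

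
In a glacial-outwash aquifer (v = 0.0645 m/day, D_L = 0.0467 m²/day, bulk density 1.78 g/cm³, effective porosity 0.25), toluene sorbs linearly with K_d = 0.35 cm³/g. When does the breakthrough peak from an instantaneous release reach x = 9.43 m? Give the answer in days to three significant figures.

473 days

Retardation factor R = 1 + ρ_b·K_d/n = 1 + 1.78 × 0.35/0.25 = 3.492.
Sorption retards both mechanisms: v_R = v/R = 0.01847 m/day, D_R = D/R = 0.01337 m²/day.
Peak time from v_R²t² + 2D_R t − x² = 0: t = (√(D_R² + v_R²x²) − D_R)/v_R².
√(D_R² + v_R²x²) = √(0.01337² + 0.01847² × 9.43²) = 0.1747; v_R² = 0.0003411.
t = (0.1747 − 0.01337)/0.0003411 = 473 days.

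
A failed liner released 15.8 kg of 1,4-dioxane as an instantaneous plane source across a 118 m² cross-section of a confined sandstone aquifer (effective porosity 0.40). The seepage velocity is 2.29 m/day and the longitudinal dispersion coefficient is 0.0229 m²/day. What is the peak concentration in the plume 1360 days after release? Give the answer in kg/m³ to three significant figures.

The peak of an instantaneous 1D plume sits at x = vt; there the Gaussian factor is 1 and C_max = M/(n_e·A·√(4πDt)), where n_e·A is the pore area the mass is dissolved in.
√(4πDt) = √(4π × 0.0229 × 1360) = 19.78 m, so C_max = 15.8/(0.40 × 118 × 19.78) = 0.0169 kg/m³.

0.0169 kg/m³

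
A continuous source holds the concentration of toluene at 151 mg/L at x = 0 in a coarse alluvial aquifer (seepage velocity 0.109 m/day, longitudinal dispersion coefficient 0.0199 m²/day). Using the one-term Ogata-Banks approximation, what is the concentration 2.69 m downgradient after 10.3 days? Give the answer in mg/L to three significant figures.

1.08 mg/L

For a continuous step input, C/C₀ ≈ ½·erfc((x−vt)/(2√(Dt))).
vt = 0.109 × 10.3 = 1.1227 m and 2√(Dt) = 2√(0.0199 × 10.3) = 0.9055 m.
Argument (x−vt)/(2√(Dt)) = (2.69 − 1.1227)/0.9055 = 1.731; ½·erfc(1.731) = 0.007183.
C = 151 × 0.007183 = 1.08 mg/L.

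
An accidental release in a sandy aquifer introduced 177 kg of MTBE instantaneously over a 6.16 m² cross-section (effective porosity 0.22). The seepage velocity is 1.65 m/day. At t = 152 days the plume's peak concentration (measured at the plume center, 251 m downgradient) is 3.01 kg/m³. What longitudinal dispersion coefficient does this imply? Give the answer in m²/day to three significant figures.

At the plume center C_max = M/(n_e·A·√(4πDt)), so D = M²/(4πt·(n_e·A·C_max)²).
n_e·A·C_max = 0.22 × 6.16 × 3.01 = 4.079 kg/m.
D = 177²/(4π × 152 × 4.079²) = 0.986 m²/day.

0.986 m²/day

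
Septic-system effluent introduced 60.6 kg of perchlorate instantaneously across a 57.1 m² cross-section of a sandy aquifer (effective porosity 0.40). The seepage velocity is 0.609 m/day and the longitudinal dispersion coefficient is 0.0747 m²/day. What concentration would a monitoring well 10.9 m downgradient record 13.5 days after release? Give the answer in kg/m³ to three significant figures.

For an instantaneous plane source, C(x,t) = M/(n_e·A·√(4πDt)) · exp(−(x−vt)²/(4Dt)), with n_e·A the pore (flow) area.
Plume center vt = 0.609 × 13.5 = 8.2215 m, so the well at 10.9 m is 2.6785 m downgradient of the peak.
√(4πDt) = 3.560 m, giving peak height M/(n_e·A·√(4πDt)) = 60.6/(0.40 × 57.1 × 3.560) = 0.7453 kg/m³.
(x−vt)²/(4Dt) = (2.6785)²/(4 × 0.0747 × 13.5) = 1.779; exp(−1.779) = 0.1688.
C = 0.7453 × 0.1688 = 0.126 kg/m³.

0.126 kg/m³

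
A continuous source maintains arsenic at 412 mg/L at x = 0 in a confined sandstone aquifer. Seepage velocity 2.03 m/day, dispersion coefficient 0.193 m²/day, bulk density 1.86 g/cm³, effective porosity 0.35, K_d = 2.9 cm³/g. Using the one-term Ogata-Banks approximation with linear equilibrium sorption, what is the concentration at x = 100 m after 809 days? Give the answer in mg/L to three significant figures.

209 mg/L

Retardation factor R = 1 + ρ_b·K_d/n = 1 + 1.86 × 2.9/0.35 = 16.41.
Sorption retards both mechanisms: v_R = v/R = 0.1237 m/day, D_R = D/R = 0.01176 m²/day.
v_R·t = 0.1237 × 809 = 100.0733 m; 2√(D_R t) = 6.169 m; argument = (100 − 100.0733)/6.169 = -0.01188.
C = C₀ × ½·erfc(-0.01188) = 412 × 0.5067 = 209 mg/L.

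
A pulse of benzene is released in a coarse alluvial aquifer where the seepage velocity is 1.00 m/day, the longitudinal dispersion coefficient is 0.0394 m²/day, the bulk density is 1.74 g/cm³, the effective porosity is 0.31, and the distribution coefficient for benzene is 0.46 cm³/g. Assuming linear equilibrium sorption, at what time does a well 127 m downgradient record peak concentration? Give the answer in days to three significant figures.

Retardation factor R = 1 + ρ_b·K_d/n = 1 + 1.74 × 0.46/0.31 = 3.582.
Sorption retards both mechanisms: v_R = v/R = 0.2792 m/day, D_R = D/R = 0.01100 m²/day.
Peak time from v_R²t² + 2D_R t − x² = 0: t = (√(D_R² + v_R²x²) − D_R)/v_R².
√(D_R² + v_R²x²) = √(0.01100² + 0.2792² × 127²) = 35.46; v_R² = 0.07795.
t = (35.46 − 0.01100)/0.07795 = 455 days.

455 days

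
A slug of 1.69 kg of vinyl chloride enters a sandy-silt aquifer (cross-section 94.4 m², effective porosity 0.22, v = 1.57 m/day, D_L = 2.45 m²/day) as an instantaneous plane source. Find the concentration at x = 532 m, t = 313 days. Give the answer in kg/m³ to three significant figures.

0.000484 kg/m³

For an instantaneous plane source, C(x,t) = M/(n_e·A·√(4πDt)) · exp(−(x−vt)²/(4Dt)), with n_e·A the pore (flow) area.
Plume center vt = 1.57 × 313 = 491.41 m, so the well at 532 m is 40.59 m downgradient of the peak.
√(4πDt) = 98.17 m, giving peak height M/(n_e·A·√(4πDt)) = 1.69/(0.22 × 94.4 × 98.17) = 0.0008289 kg/m³.
(x−vt)²/(4Dt) = (40.59)²/(4 × 2.45 × 313) = 0.5371; exp(−0.5371) = 0.5844.
C = 0.0008289 × 0.5844 = 0.000484 kg/m³.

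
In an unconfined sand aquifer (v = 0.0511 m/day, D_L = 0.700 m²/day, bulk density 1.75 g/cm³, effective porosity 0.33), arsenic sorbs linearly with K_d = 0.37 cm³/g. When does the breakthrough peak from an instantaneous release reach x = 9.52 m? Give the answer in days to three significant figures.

Retardation factor R = 1 + ρ_b·K_d/n = 1 + 1.75 × 0.37/0.33 = 2.962.
Sorption retards both mechanisms: v_R = v/R = 0.01725 m/day, D_R = D/R = 0.2363 m²/day.
Peak time from v_R²t² + 2D_R t − x² = 0: t = (√(D_R² + v_R²x²) − D_R)/v_R².
√(D_R² + v_R²x²) = √(0.2363² + 0.01725² × 9.52²) = 0.2878; v_R² = 0.0002976.
t = (0.2878 − 0.2363)/0.0002976 = 173 days.

173 days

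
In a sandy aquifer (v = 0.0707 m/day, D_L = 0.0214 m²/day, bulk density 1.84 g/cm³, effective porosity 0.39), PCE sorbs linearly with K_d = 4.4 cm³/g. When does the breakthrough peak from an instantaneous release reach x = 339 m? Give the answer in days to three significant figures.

Retardation factor R = 1 + ρ_b·K_d/n = 1 + 1.84 × 4.4/0.39 = 21.76.
Sorption retards both mechanisms: v_R = v/R = 0.003249 m/day, D_R = D/R = 0.0009835 m²/day.
Peak time from v_R²t² + 2D_R t − x² = 0: t = (√(D_R² + v_R²x²) − D_R)/v_R².
√(D_R² + v_R²x²) = √(0.0009835² + 0.003249² × 339²) = 1.101; v_R² = 1.056e-05.
t = (1.101 − 0.0009835)/1.056e-05 = 104000 days.

104000 days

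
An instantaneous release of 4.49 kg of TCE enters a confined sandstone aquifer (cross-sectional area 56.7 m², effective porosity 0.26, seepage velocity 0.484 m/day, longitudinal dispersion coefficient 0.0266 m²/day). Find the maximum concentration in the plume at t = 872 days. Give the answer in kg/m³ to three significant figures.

The peak of an instantaneous 1D plume sits at x = vt; there the Gaussian factor is 1 and C_max = M/(n_e·A·√(4πDt)), where n_e·A is the pore area the mass is dissolved in.
√(4πDt) = √(4π × 0.0266 × 872) = 17.07 m, so C_max = 4.49/(0.26 × 56.7 × 17.07) = 0.0178 kg/m³.

0.0178 kg/m³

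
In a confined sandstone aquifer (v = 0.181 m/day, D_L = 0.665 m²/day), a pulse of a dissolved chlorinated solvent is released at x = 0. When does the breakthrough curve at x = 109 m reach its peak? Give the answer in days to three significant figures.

582 days

For the 1D instantaneous-source solution, setting ∂C/∂t = 0 at fixed x gives v²t² + 2Dt − x² = 0, so t = (√(D² + v²x²) − D)/v².
√(D² + v²x²) = √(0.665² + 0.181² × 109²) = 19.74; v² = 0.032761.
t = (19.74 − 0.665)/0.032761 = 582 days (vs. the pure-advection estimate x/v = 602 d).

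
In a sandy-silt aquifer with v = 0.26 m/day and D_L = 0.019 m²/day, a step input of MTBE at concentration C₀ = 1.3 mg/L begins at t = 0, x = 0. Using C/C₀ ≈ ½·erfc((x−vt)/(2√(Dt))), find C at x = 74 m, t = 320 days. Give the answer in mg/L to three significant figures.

For a continuous step input, C/C₀ ≈ ½·erfc((x−vt)/(2√(Dt))).
vt = 0.26 × 320 = 83.2 m and 2√(Dt) = 2√(0.019 × 320) = 4.932 m.
Argument (x−vt)/(2√(Dt)) = (74 − 83.2)/4.932 = -1.865; ½·erfc(-1.865) = 0.9958.
C = 1.3 × 0.9958 = 1.29 mg/L.

1.29 mg/L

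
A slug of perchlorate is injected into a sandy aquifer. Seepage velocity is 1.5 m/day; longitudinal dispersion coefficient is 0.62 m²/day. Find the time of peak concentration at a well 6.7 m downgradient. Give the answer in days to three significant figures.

For the 1D instantaneous-source solution, setting ∂C/∂t = 0 at fixed x gives v²t² + 2Dt − x² = 0, so t = (√(D² + v²x²) − D)/v².
√(D² + v²x²) = √(0.62² + 1.5² × 6.7²) = 10.07; v² = 2.25.
t = (10.07 − 0.62)/2.25 = 4.20 days (vs. the pure-advection estimate x/v = 4.47 d).

4.20 days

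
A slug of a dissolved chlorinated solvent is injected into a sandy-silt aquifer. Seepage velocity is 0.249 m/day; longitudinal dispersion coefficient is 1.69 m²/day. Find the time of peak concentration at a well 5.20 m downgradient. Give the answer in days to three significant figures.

For the 1D instantaneous-source solution, setting ∂C/∂t = 0 at fixed x gives v²t² + 2Dt − x² = 0, so t = (√(D² + v²x²) − D)/v².
√(D² + v²x²) = √(1.69² + 0.249² × 5.20²) = 2.129; v² = 0.062001.
t = (2.129 − 1.69)/0.062001 = 7.08 days (vs. the pure-advection estimate x/v = 20.9 d).

7.08 days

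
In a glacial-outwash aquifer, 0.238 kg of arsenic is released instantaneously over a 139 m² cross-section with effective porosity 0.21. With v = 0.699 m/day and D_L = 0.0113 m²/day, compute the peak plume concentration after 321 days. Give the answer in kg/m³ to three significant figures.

The peak of an instantaneous 1D plume sits at x = vt; there the Gaussian factor is 1 and C_max = M/(n_e·A·√(4πDt)), where n_e·A is the pore area the mass is dissolved in.
√(4πDt) = √(4π × 0.0113 × 321) = 6.751 m, so C_max = 0.238/(0.21 × 139 × 6.751) = 0.00121 kg/m³.

0.00121 kg/m³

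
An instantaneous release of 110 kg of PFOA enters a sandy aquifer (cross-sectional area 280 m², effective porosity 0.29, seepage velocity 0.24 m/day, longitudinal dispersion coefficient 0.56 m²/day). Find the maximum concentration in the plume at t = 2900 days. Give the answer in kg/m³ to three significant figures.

0.00948 kg/m³

The peak of an instantaneous 1D plume sits at x = vt; there the Gaussian factor is 1 and C_max = M/(n_e·A·√(4πDt)), where n_e·A is the pore area the mass is dissolved in.
√(4πDt) = √(4π × 0.56 × 2900) = 142.9 m, so C_max = 110/(0.29 × 280 × 142.9) = 0.00948 kg/m³.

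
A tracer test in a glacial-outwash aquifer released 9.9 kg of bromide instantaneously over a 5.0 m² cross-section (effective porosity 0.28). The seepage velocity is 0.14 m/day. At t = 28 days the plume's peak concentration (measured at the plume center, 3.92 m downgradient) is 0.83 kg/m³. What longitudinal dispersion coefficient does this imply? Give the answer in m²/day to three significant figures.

At the plume center C_max = M/(n_e·A·√(4πDt)), so D = M²/(4πt·(n_e·A·C_max)²).
n_e·A·C_max = 0.28 × 5.0 × 0.83 = 1.162 kg/m.
D = 9.9²/(4π × 28 × 1.162²) = 0.206 m²/day.

0.206 m²/day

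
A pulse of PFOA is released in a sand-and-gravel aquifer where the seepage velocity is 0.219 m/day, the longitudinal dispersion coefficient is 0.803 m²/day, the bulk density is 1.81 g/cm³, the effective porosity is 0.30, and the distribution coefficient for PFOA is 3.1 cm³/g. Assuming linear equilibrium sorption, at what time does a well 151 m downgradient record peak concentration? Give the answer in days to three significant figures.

13300 days

Retardation factor R = 1 + ρ_b·K_d/n = 1 + 1.81 × 3.1/0.30 = 19.70.
Sorption retards both mechanisms: v_R = v/R = 0.01112 m/day, D_R = D/R = 0.04076 m²/day.
Peak time from v_R²t² + 2D_R t − x² = 0: t = (√(D_R² + v_R²x²) − D_R)/v_R².
√(D_R² + v_R²x²) = √(0.04076² + 0.01112² × 151²) = 1.680; v_R² = 0.0001237.
t = (1.680 − 0.04076)/0.0001237 = 13300 days.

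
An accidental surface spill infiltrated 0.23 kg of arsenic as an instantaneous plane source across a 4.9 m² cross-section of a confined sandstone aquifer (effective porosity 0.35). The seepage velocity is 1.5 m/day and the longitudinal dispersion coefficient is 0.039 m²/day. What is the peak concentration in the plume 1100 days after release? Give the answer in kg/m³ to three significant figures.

0.00578 kg/m³

The peak of an instantaneous 1D plume sits at x = vt; there the Gaussian factor is 1 and C_max = M/(n_e·A·√(4πDt)), where n_e·A is the pore area the mass is dissolved in.
√(4πDt) = √(4π × 0.039 × 1100) = 23.22 m, so C_max = 0.23/(0.35 × 4.9 × 23.22) = 0.00578 kg/m³.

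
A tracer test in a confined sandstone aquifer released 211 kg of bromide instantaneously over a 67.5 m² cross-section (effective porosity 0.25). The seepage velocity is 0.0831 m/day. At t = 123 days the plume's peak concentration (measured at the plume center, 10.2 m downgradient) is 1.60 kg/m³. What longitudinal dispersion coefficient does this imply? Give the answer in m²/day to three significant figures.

0.0395 m²/day

At the plume center C_max = M/(n_e·A·√(4πDt)), so D = M²/(4πt·(n_e·A·C_max)²).
n_e·A·C_max = 0.25 × 67.5 × 1.60 = 27.00 kg/m.
D = 211²/(4π × 123 × 27.00²) = 0.0395 m²/day.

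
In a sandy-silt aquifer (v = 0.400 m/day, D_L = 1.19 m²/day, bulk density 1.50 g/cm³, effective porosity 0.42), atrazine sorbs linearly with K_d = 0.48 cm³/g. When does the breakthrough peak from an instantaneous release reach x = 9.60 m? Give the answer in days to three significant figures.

48.0 days

Retardation factor R = 1 + ρ_b·K_d/n = 1 + 1.50 × 0.48/0.42 = 2.714.
Sorption retards both mechanisms: v_R = v/R = 0.1474 m/day, D_R = D/R = 0.4385 m²/day.
Peak time from v_R²t² + 2D_R t − x² = 0: t = (√(D_R² + v_R²x²) − D_R)/v_R².
√(D_R² + v_R²x²) = √(0.4385² + 0.1474² × 9.60²) = 1.481; v_R² = 0.02173.
t = (1.481 − 0.4385)/0.02173 = 48.0 days.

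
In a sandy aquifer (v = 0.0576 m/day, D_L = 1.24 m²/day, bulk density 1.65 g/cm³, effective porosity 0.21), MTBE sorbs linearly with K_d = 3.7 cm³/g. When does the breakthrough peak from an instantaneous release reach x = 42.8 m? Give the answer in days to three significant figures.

Retardation factor R = 1 + ρ_b·K_d/n = 1 + 1.65 × 3.7/0.21 = 30.07.
Sorption retards both mechanisms: v_R = v/R = 0.001916 m/day, D_R = D/R = 0.04124 m²/day.
Peak time from v_R²t² + 2D_R t − x² = 0: t = (√(D_R² + v_R²x²) − D_R)/v_R².
√(D_R² + v_R²x²) = √(0.04124² + 0.001916² × 42.8²) = 0.09179; v_R² = 3.671e-06.
t = (0.09179 − 0.04124)/3.671e-06 = 13800 days.

13800 days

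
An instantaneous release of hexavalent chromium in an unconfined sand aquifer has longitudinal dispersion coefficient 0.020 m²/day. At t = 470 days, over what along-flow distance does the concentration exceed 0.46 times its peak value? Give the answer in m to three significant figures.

10.8 m

The plume is Gaussian with σ = √(2Dt) = √(2 × 0.020 × 470) = 4.336 m.
C/C_peak = exp(−Δx²/(2σ²)) = 0.46 ⇒ Δx = σ·√(−2 ln 0.46) = 4.336 × 1.246 = 5.403 m.
Width = 2Δx = 10.8 m.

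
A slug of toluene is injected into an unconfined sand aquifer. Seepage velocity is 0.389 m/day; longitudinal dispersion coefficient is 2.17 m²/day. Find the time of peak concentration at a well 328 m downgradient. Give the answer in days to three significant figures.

829 days

For the 1D instantaneous-source solution, setting ∂C/∂t = 0 at fixed x gives v²t² + 2Dt − x² = 0, so t = (√(D² + v²x²) − D)/v².
√(D² + v²x²) = √(2.17² + 0.389² × 328²) = 127.6; v² = 0.151321.
t = (127.6 − 2.17)/0.151321 = 829 days (vs. the pure-advection estimate x/v = 843 d).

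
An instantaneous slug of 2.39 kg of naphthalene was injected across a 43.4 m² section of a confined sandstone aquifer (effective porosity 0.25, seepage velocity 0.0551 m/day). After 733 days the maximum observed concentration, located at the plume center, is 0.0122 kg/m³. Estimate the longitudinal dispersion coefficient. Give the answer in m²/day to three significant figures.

At the plume center C_max = M/(n_e·A·√(4πDt)), so D = M²/(4πt·(n_e·A·C_max)²).
n_e·A·C_max = 0.25 × 43.4 × 0.0122 = 0.1324 kg/m.
D = 2.39²/(4π × 733 × 0.1324²) = 0.0354 m²/day.

0.0354 m²/day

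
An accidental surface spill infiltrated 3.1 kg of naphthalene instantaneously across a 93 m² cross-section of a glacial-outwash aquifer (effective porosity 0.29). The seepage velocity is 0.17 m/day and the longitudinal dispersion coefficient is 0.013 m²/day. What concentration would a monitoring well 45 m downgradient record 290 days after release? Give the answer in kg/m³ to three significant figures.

For an instantaneous plane source, C(x,t) = M/(n_e·A·√(4πDt)) · exp(−(x−vt)²/(4Dt)), with n_e·A the pore (flow) area.
Plume center vt = 0.17 × 290 = 49.3 m, so the well at 45 m is 4.3 m upgradient of the peak.
√(4πDt) = 6.883 m, giving peak height M/(n_e·A·√(4πDt)) = 3.1/(0.29 × 93 × 6.883) = 0.01670 kg/m³.
(x−vt)²/(4Dt) = (-4.3)²/(4 × 0.013 × 290) = 1.226; exp(−1.226) = 0.2935.
C = 0.01670 × 0.2935 = 0.00490 kg/m³.

0.00490 kg/m³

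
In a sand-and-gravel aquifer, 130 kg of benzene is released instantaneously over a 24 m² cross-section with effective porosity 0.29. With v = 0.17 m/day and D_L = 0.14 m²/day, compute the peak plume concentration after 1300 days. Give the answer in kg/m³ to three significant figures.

The peak of an instantaneous 1D plume sits at x = vt; there the Gaussian factor is 1 and C_max = M/(n_e·A·√(4πDt)), where n_e·A is the pore area the mass is dissolved in.
√(4πDt) = √(4π × 0.14 × 1300) = 47.82 m, so C_max = 130/(0.29 × 24 × 47.82) = 0.391 kg/m³.

0.391 kg/m³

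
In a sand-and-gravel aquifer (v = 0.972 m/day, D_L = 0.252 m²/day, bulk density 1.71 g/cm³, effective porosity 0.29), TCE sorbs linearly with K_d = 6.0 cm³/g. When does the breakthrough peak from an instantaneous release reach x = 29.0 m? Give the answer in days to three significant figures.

Retardation factor R = 1 + ρ_b·K_d/n = 1 + 1.71 × 6.0/0.29 = 36.38.
Sorption retards both mechanisms: v_R = v/R = 0.02672 m/day, D_R = D/R = 0.006927 m²/day.
Peak time from v_R²t² + 2D_R t − x² = 0: t = (√(D_R² + v_R²x²) − D_R)/v_R².
√(D_R² + v_R²x²) = √(0.006927² + 0.02672² × 29.0²) = 0.7749; v_R² = 0.0007140.
t = (0.7749 − 0.006927)/0.0007140 = 1080 days.

1080 days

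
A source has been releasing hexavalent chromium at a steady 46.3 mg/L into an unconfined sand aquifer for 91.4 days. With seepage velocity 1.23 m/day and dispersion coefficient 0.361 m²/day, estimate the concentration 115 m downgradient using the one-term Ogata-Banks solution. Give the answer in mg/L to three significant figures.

For a continuous step input, C/C₀ ≈ ½·erfc((x−vt)/(2√(Dt))).
vt = 1.23 × 91.4 = 112.422 m and 2√(Dt) = 2√(0.361 × 91.4) = 11.49 m.
Argument (x−vt)/(2√(Dt)) = (115 − 112.422)/11.49 = 0.2244; ½·erfc(0.2244) = 0.3755.
C = 46.3 × 0.3755 = 17.4 mg/L.

17.4 mg/L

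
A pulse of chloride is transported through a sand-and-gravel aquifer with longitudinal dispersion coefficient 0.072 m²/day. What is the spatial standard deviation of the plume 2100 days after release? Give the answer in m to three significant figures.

17.4 m

Dispersive spreading gives a Gaussian with σ² = 2Dt; advection only shifts the center.
σ = √(2 × 0.072 × 2100) = 17.4 m.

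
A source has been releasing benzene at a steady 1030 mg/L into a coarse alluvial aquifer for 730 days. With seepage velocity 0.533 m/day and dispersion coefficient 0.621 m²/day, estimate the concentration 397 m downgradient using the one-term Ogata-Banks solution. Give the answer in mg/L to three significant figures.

For a continuous step input, C/C₀ ≈ ½·erfc((x−vt)/(2√(Dt))).
vt = 0.533 × 730 = 389.09 m and 2√(Dt) = 2√(0.621 × 730) = 42.58 m.
Argument (x−vt)/(2√(Dt)) = (397 − 389.09)/42.58 = 0.1858; ½·erfc(0.1858) = 0.3964.
C = 1030 × 0.3964 = 408 mg/L.

408 mg/L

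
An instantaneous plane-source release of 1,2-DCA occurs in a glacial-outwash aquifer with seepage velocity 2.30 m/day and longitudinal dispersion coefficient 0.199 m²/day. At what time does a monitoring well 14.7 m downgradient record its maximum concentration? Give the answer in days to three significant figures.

6.35 days

For the 1D instantaneous-source solution, setting ∂C/∂t = 0 at fixed x gives v²t² + 2Dt − x² = 0, so t = (√(D² + v²x²) − D)/v².
√(D² + v²x²) = √(0.199² + 2.30² × 14.7²) = 33.81; v² = 5.29.
t = (33.81 − 0.199)/5.29 = 6.35 days (vs. the pure-advection estimate x/v = 6.39 d).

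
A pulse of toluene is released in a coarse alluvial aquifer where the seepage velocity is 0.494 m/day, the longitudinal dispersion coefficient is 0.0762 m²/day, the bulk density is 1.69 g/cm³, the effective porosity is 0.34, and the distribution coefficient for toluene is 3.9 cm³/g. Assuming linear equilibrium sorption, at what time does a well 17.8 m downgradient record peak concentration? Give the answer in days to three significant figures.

Retardation factor R = 1 + ρ_b·K_d/n = 1 + 1.69 × 3.9/0.34 = 20.39.
Sorption retards both mechanisms: v_R = v/R = 0.02423 m/day, D_R = D/R = 0.003737 m²/day.
Peak time from v_R²t² + 2D_R t − x² = 0: t = (√(D_R² + v_R²x²) − D_R)/v_R².
√(D_R² + v_R²x²) = √(0.003737² + 0.02423² × 17.8²) = 0.4313; v_R² = 0.0005871.
t = (0.4313 − 0.003737)/0.0005871 = 728 days.

728 days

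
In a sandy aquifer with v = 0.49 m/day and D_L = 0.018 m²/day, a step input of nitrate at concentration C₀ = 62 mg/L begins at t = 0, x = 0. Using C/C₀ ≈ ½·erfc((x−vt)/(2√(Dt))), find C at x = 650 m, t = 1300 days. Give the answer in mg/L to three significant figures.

For a continuous step input, C/C₀ ≈ ½·erfc((x−vt)/(2√(Dt))).
vt = 0.49 × 1300 = 637 m and 2√(Dt) = 2√(0.018 × 1300) = 9.675 m.
Argument (x−vt)/(2√(Dt)) = (650 − 637)/9.675 = 1.344; ½·erfc(1.344) = 0.02867.
C = 62 × 0.02867 = 1.78 mg/L.

1.78 mg/L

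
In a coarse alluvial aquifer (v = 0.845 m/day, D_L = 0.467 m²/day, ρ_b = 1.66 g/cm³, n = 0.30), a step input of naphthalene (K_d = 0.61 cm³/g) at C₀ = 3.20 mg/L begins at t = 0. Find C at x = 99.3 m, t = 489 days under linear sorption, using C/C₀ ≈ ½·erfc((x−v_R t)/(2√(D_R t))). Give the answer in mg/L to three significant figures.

Retardation factor R = 1 + ρ_b·K_d/n = 1 + 1.66 × 0.61/0.30 = 4.375.
Sorption retards both mechanisms: v_R = v/R = 0.1931 m/day, D_R = D/R = 0.1067 m²/day.
v_R·t = 0.1931 × 489 = 94.4259 m; 2√(D_R t) = 14.45 m; argument = (99.3 − 94.4259)/14.45 = 0.3373.
C = C₀ × ½·erfc(0.3373) = 3.20 × 0.3167 = 1.01 mg/L.

1.01 mg/L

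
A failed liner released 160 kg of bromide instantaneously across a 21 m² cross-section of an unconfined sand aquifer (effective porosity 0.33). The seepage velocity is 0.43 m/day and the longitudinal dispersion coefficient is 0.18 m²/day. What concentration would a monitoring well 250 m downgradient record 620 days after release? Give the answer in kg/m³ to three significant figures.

0.333 kg/m³

For an instantaneous plane source, C(x,t) = M/(n_e·A·√(4πDt)) · exp(−(x−vt)²/(4Dt)), with n_e·A the pore (flow) area.
Plume center vt = 0.43 × 620 = 266.6 m, so the well at 250 m is 16.6 m upgradient of the peak.
√(4πDt) = 37.45 m, giving peak height M/(n_e·A·√(4πDt)) = 160/(0.33 × 21 × 37.45) = 0.6165 kg/m³.
(x−vt)²/(4Dt) = (-16.6)²/(4 × 0.18 × 620) = 0.6173; exp(−0.6173) = 0.5394.
C = 0.6165 × 0.5394 = 0.333 kg/m³.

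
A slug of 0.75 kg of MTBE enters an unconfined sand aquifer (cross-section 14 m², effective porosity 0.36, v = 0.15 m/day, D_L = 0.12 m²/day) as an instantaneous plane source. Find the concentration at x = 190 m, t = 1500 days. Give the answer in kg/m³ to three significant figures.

For an instantaneous plane source, C(x,t) = M/(n_e·A·√(4πDt)) · exp(−(x−vt)²/(4Dt)), with n_e·A the pore (flow) area.
Plume center vt = 0.15 × 1500 = 225 m, so the well at 190 m is 35 m upgradient of the peak.
√(4πDt) = 47.56 m, giving peak height M/(n_e·A·√(4πDt)) = 0.75/(0.36 × 14 × 47.56) = 0.003129 kg/m³.
(x−vt)²/(4Dt) = (-35)²/(4 × 0.12 × 1500) = 1.701; exp(−1.701) = 0.1825.
C = 0.003129 × 0.1825 = 0.000571 kg/m³.

0.000571 kg/m³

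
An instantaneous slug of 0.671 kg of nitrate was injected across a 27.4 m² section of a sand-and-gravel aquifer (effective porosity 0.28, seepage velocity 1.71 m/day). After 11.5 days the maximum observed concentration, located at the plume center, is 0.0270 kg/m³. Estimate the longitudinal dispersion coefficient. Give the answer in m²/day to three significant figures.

At the plume center C_max = M/(n_e·A·√(4πDt)), so D = M²/(4πt·(n_e·A·C_max)²).
n_e·A·C_max = 0.28 × 27.4 × 0.0270 = 0.2071 kg/m.
D = 0.671²/(4π × 11.5 × 0.2071²) = 0.0726 m²/day.

0.0726 m²/day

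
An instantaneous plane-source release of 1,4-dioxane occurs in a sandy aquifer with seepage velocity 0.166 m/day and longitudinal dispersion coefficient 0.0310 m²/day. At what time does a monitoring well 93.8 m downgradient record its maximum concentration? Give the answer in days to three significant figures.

For the 1D instantaneous-source solution, setting ∂C/∂t = 0 at fixed x gives v²t² + 2Dt − x² = 0, so t = (√(D² + v²x²) − D)/v².
√(D² + v²x²) = √(0.0310² + 0.166² × 93.8²) = 15.57; v² = 0.027556.
t = (15.57 − 0.0310)/0.027556 = 564 days (vs. the pure-advection estimate x/v = 565 d).

564 days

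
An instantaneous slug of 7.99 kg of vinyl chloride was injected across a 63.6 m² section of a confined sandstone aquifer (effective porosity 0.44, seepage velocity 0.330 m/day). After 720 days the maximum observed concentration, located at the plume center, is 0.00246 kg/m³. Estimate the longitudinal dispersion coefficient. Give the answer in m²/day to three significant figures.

At the plume center C_max = M/(n_e·A·√(4πDt)), so D = M²/(4πt·(n_e·A·C_max)²).
n_e·A·C_max = 0.44 × 63.6 × 0.00246 = 0.06884 kg/m.
D = 7.99²/(4π × 720 × 0.06884²) = 1.49 m²/day.

1.49 m²/day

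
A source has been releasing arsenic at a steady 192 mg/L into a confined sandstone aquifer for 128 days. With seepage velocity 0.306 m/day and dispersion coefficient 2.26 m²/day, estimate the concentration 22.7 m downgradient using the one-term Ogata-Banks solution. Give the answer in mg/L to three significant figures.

145 mg/L

For a continuous step input, C/C₀ ≈ ½·erfc((x−vt)/(2√(Dt))).
vt = 0.306 × 128 = 39.168 m and 2√(Dt) = 2√(2.26 × 128) = 34.02 m.
Argument (x−vt)/(2√(Dt)) = (22.7 − 39.168)/34.02 = -0.4841; ½·erfc(-0.4841) = 0.7532.
C = 192 × 0.7532 = 145 mg/L.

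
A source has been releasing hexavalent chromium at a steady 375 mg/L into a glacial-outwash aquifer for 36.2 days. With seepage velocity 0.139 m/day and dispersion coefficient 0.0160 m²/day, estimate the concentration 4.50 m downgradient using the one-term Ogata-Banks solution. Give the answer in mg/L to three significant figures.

For a continuous step input, C/C₀ ≈ ½·erfc((x−vt)/(2√(Dt))).
vt = 0.139 × 36.2 = 5.0318 m and 2√(Dt) = 2√(0.0160 × 36.2) = 1.522 m.
Argument (x−vt)/(2√(Dt)) = (4.50 − 5.0318)/1.522 = -0.3494; ½·erfc(-0.3494) = 0.6894.
C = 375 × 0.6894 = 259 mg/L.

259 mg/L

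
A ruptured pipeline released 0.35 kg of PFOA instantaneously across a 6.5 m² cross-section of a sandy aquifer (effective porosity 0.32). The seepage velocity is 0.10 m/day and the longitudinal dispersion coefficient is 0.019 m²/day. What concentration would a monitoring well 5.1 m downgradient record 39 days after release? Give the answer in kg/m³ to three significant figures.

For an instantaneous plane source, C(x,t) = M/(n_e·A·√(4πDt)) · exp(−(x−vt)²/(4Dt)), with n_e·A the pore (flow) area.
Plume center vt = 0.10 × 39 = 3.9 m, so the well at 5.1 m is 1.2 m downgradient of the peak.
√(4πDt) = 3.052 m, giving peak height M/(n_e·A·√(4πDt)) = 0.35/(0.32 × 6.5 × 3.052) = 0.05513 kg/m³.
(x−vt)²/(4Dt) = (1.2)²/(4 × 0.019 × 39) = 0.4858; exp(−0.4858) = 0.6152.
C = 0.05513 × 0.6152 = 0.0339 kg/m³.

0.0339 kg/m³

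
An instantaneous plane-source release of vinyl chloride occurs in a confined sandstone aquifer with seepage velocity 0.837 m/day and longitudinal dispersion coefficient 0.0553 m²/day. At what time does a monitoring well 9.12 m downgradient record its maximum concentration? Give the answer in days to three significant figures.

10.8 days

For the 1D instantaneous-source solution, setting ∂C/∂t = 0 at fixed x gives v²t² + 2Dt − x² = 0, so t = (√(D² + v²x²) − D)/v².
√(D² + v²x²) = √(0.0553² + 0.837² × 9.12²) = 7.634; v² = 0.700569.
t = (7.634 − 0.0553)/0.700569 = 10.8 days (vs. the pure-advection estimate x/v = 10.9 d).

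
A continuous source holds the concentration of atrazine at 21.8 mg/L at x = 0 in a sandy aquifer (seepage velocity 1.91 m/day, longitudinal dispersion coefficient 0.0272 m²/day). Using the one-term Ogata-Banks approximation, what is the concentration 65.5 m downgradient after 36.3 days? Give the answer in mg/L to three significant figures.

21.7 mg/L

For a continuous step input, C/C₀ ≈ ½·erfc((x−vt)/(2√(Dt))).
vt = 1.91 × 36.3 = 69.333 m and 2√(Dt) = 2√(0.0272 × 36.3) = 1.987 m.
Argument (x−vt)/(2√(Dt)) = (65.5 − 69.333)/1.987 = -1.929; ½·erfc(-1.929) = 0.9968.
C = 21.8 × 0.9968 = 21.7 mg/L.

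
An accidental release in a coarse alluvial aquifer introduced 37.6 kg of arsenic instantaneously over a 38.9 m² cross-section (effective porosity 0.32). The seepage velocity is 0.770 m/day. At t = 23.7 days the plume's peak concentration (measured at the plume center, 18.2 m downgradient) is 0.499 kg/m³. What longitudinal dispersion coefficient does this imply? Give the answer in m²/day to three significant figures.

0.123 m²/day

At the plume center C_max = M/(n_e·A·√(4πDt)), so D = M²/(4πt·(n_e·A·C_max)²).
n_e·A·C_max = 0.32 × 38.9 × 0.499 = 6.212 kg/m.
D = 37.6²/(4π × 23.7 × 6.212²) = 0.123 m²/day.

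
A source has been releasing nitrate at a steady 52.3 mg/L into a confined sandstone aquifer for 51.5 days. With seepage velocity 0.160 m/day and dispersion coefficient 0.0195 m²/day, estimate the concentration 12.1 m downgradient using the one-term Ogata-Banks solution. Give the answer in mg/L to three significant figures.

0.169 mg/L

For a continuous step input, C/C₀ ≈ ½·erfc((x−vt)/(2√(Dt))).
vt = 0.160 × 51.5 = 8.24 m and 2√(Dt) = 2√(0.0195 × 51.5) = 2.004 m.
Argument (x−vt)/(2√(Dt)) = (12.1 − 8.24)/2.004 = 1.926; ½·erfc(1.926) = 0.003227.
C = 52.3 × 0.003227 = 0.169 mg/L.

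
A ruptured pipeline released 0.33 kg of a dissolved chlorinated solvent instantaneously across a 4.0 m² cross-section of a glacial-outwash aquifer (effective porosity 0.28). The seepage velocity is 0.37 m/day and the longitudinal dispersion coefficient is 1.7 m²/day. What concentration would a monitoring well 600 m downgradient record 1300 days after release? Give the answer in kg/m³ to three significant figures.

For an instantaneous plane source, C(x,t) = M/(n_e·A·√(4πDt)) · exp(−(x−vt)²/(4Dt)), with n_e·A the pore (flow) area.
Plume center vt = 0.37 × 1300 = 481 m, so the well at 600 m is 119 m downgradient of the peak.
√(4πDt) = 166.6 m, giving peak height M/(n_e·A·√(4πDt)) = 0.33/(0.28 × 4.0 × 166.6) = 0.001769 kg/m³.
(x−vt)²/(4Dt) = (119)²/(4 × 1.7 × 1300) = 1.602; exp(−1.602) = 0.2015.
C = 0.001769 × 0.2015 = 0.000356 kg/m³.

0.000356 kg/m³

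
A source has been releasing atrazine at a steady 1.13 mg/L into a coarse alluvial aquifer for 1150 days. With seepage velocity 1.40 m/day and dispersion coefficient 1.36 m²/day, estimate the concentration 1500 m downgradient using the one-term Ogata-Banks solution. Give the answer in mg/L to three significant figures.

1.10 mg/L

For a continuous step input, C/C₀ ≈ ½·erfc((x−vt)/(2√(Dt))).
vt = 1.40 × 1150 = 1610 m and 2√(Dt) = 2√(1.36 × 1150) = 79.09 m.
Argument (x−vt)/(2√(Dt)) = (1500 − 1610)/79.09 = -1.391; ½·erfc(-1.391) = 0.9754.
C = 1.13 × 0.9754 = 1.10 mg/L.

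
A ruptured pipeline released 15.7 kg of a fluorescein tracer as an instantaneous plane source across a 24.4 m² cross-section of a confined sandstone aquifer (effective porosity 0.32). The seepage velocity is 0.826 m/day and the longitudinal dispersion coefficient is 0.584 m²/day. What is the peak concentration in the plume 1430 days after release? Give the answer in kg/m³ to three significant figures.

0.0196 kg/m³

The peak of an instantaneous 1D plume sits at x = vt; there the Gaussian factor is 1 and C_max = M/(n_e·A·√(4πDt)), where n_e·A is the pore area the mass is dissolved in.
√(4πDt) = √(4π × 0.584 × 1430) = 102.4 m, so C_max = 15.7/(0.32 × 24.4 × 102.4) = 0.0196 kg/m³.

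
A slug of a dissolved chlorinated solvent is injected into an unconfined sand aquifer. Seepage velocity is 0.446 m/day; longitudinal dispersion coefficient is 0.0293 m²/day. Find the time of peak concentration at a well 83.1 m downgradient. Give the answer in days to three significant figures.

186 days

For the 1D instantaneous-source solution, setting ∂C/∂t = 0 at fixed x gives v²t² + 2Dt − x² = 0, so t = (√(D² + v²x²) − D)/v².
√(D² + v²x²) = √(0.0293² + 0.446² × 83.1²) = 37.06; v² = 0.198916.
t = (37.06 − 0.0293)/0.198916 = 186 days (vs. the pure-advection estimate x/v = 186 d).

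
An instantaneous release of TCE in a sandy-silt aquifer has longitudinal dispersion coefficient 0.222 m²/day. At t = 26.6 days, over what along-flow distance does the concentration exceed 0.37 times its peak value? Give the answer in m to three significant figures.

9.69 m

The plume is Gaussian with σ = √(2Dt) = √(2 × 0.222 × 26.6) = 3.437 m.
C/C_peak = exp(−Δx²/(2σ²)) = 0.37 ⇒ Δx = σ·√(−2 ln 0.37) = 3.437 × 1.410 = 4.846 m.
Width = 2Δx = 9.69 m.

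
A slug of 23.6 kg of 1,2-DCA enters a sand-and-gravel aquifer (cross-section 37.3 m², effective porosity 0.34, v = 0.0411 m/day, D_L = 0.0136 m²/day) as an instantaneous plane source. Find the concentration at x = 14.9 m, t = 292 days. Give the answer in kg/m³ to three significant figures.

For an instantaneous plane source, C(x,t) = M/(n_e·A·√(4πDt)) · exp(−(x−vt)²/(4Dt)), with n_e·A the pore (flow) area.
Plume center vt = 0.0411 × 292 = 12.0012 m, so the well at 14.9 m is 2.8988 m downgradient of the peak.
√(4πDt) = 7.064 m, giving peak height M/(n_e·A·√(4πDt)) = 23.6/(0.34 × 37.3 × 7.064) = 0.2634 kg/m³.
(x−vt)²/(4Dt) = (2.8988)²/(4 × 0.0136 × 292) = 0.5290; exp(−0.5290) = 0.5892.
C = 0.2634 × 0.5892 = 0.155 kg/m³.

0.155 kg/m³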